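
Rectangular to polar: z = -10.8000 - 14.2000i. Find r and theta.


r = sqrt(116.64+201.64) = sqrt(318.28) = 17.8404
theta = atan2(-14.2, -10.8) = -127.2553 degrees

r = 17.8404, theta = -127.2553 degrees


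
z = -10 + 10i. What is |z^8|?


|z| = sqrt(100+100) = sqrt(200) = 14.1421
|z^8| = |z|^8 = (sqrt(200))^8 = 200^4 = 1600000000

|z^8| = 1600000000


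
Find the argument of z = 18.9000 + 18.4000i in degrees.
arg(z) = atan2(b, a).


Re = 18.9, Im = 18.4
arg = atan2(18.4, 18.9) = 44.2320 degrees

arg(z) = 44.2320 degrees


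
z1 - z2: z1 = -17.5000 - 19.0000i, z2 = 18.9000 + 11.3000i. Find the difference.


Real: -17.5 - 18.9 = -36.4
Imag: -19 - 11.3 = -30.3

-36.4000 - 30.3000i


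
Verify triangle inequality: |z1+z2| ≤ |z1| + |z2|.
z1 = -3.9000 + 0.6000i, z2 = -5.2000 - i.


|z1| = sqrt((-3.9)^2 + 0.6^2) = sqrt(15.57) = 3.9459
|z2| = sqrt((-5.2)^2 + (-1)^2) = sqrt(28.04) = 5.2953
z1+z2 = -9.1000 - 0.4000i
|z1+z2| = sqrt(82.97) = 9.1088
|z1|+|z2| = 3.9459 + 5.2953 = 9.2412

|z1+z2| = 9.1088 ≤ |z1|+|z2| = 9.2412 (verified)


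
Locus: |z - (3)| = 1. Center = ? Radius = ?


|z - z0| = r is a circle with center z0 and radius r.
Center = (3, 0), radius = 1

Circle with center (3, 0) and radius 1


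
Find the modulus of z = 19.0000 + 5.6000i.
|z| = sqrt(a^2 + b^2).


|z| = sqrt(19^2 + 5.6^2) = sqrt(361 + 31.36) = sqrt(392.36) = 19.8081

|z| = 19.8081


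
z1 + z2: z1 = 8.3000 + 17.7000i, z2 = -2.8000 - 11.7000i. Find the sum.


Real: 8.3 - 2.8 = 5.5
Imag: 17.7 - 11.7 = 6

5.5000 + 6.0000i


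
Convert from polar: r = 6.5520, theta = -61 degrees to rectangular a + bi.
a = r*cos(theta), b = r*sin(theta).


a = 6.5520*cos(-61°) = 6.5520*0.48481 = 3.1765
b = 6.5520*sin(-61°) = 6.5520*(-0.87462) = -5.7305

3.1765 - 5.7305i


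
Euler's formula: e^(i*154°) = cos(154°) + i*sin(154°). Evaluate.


cos(154°) = -0.8988
sin(154°) = 0.4384

e^(i*154°) = -0.8988 + 0.4384i


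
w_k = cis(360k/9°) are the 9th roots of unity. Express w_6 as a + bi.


Angle = 360*6/9 = 240°
a = cos(240°) = -0.5000
b = sin(240°) = -0.8660

-0.5000 - 0.8660i


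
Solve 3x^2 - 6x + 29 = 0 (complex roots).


disc = (-6)^2 - 4*3*29 = 36 - 348 = -312
sqrt(|disc|) = sqrt(312) = 17.6635
Real part = 6/(2*3) = 1.0000
Imag part = 17.6635/(2*3) = 2.9439

1.0000 ± 2.9439i


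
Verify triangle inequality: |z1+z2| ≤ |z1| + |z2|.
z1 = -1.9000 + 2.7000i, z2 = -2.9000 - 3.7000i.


|z1| = sqrt((-1.9)^2 + 2.7^2) = sqrt(10.9) = 3.3015
|z2| = sqrt((-2.9)^2 + (-3.7)^2) = sqrt(22.1) = 4.7011
z1+z2 = -4.8000 - i
|z1+z2| = sqrt(24.04) = 4.9031
|z1|+|z2| = 3.3015 + 4.7011 = 8.0026

|z1+z2| = 4.9031 ≤ |z1|+|z2| = 8.0026 (verified)


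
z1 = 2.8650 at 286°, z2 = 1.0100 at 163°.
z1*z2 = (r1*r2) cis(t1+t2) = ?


r = 2.8650 * 1.0100 = 2.8937
theta = 286° + 163° = 449° = 89° (mod 360)

2.8937 cis(89°)


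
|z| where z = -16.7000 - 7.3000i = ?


|z| = sqrt((-16.7)^2 + (-7.3)^2) = sqrt(278.89 + 53.29) = sqrt(332.18) = 18.2258

|z| = 18.2258


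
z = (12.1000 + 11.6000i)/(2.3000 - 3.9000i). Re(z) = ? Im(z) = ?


Multiply by conjugate: (12.1000 + 11.6000i)(2.3000 + 3.9000i) / (2.3^2 + (-3.9)^2)
Numerator real = 12.1*2.3 + 11.6*(-3.9) = -17.41
Numerator imag = 11.6*2.3 - 12.1*(-3.9) = 73.87
Denominator = 20.5
Re(z) = -17.41/20.5 = -0.8493
Im(z) = 73.87/20.5 = 3.6034

Re(z) = -0.8493, Im(z) = 3.6034


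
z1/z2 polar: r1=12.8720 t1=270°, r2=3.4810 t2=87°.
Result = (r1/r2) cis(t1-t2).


r = 12.8720 / 3.4810 = 3.6978
theta = 270° - 87° = 183° = 183° (mod 360)

3.6978 cis(183°)


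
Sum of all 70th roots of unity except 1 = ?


With w = e^(2*pi*i/70), all 70 of the 70th roots of unity w^0 = 1, w, ..., w^(69) sum to 0: 1 + w + ... + w^(69) = (1 - w^70)/(1 - w) = 0 since w^70 = 1, w ≠ 1.
Removing the root 1: w + w^2 + ... + w^(69) = 0 - 1 = -1

Sum = -1


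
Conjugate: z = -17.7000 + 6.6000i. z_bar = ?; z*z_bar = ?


z_bar = -17.7000 - 6.6000i
z*z_bar = (-17.7)^2 + 6.6^2 = 313.29 + 43.56 = 356.85

z_bar = -17.7000 - 6.6000i, z*z_bar = 356.85


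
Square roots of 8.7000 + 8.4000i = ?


|z| = sqrt(75.69+70.56) = 12.0934
sqrt((|z|+a)/2) = sqrt((12.0934+8.7)/2) = sqrt(10.3967) = 3.2244
sqrt((|z|-a)/2) = sqrt((12.0934-8.7)/2) = sqrt(1.6967) = 1.3026

±(3.2244 + 1.3026i) i.e. 3.2244 + 1.3026i and -3.2244 - 1.3026i


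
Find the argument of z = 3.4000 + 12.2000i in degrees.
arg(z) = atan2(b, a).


Re = 3.4, Im = 12.2
arg = atan2(12.2, 3.4) = 74.4275 degrees

arg(z) = 74.4275 degrees


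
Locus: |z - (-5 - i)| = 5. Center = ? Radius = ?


|z - z0| = r is a circle with center z0 and radius r.
Center = (-5, -1), radius = 5

Circle with center (-5, -1) and radius 5


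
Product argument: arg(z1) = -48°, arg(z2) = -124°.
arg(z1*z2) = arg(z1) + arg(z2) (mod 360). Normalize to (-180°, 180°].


arg(z1*z2) = -48° - 124° = -172°
Normalized to (-180°, 180°]: -172°

-172°


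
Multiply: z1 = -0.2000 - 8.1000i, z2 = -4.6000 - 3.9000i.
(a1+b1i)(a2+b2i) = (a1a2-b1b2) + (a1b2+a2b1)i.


Real = -0.2*(-4.6) - (-8.1)*(-3.9) = 0.92 - 31.59 = -30.67
Imag = -0.2*(-3.9) - (4.6)*(-8.1) = 0.78 + 37.26 = 38.04

-30.6700 + 38.0400i


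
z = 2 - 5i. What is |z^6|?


|z| = sqrt(4+25) = sqrt(29) = 5.3852
|z^6| = |z|^6 = (sqrt(29))^6 = 29^3 = 24389

|z^6| = 24389


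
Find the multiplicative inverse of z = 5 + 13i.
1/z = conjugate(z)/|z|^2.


|z|^2 = 25+169 = 194
1/z = (5 - 13i)/194

1/z = 0.0258 - 0.0670i


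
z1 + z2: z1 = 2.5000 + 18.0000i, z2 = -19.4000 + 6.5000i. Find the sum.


Real: 2.5 - 19.4 = -16.9
Imag: 18 + 6.5 = 24.5

-16.9000 + 24.5000i


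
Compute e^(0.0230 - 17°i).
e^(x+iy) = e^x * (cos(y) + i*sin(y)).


e^0.0230 = 1.0233
cos(-17°) = 0.9563
sin(-17°) = -0.2924
Real = 1.0233*0.9563 = 0.9786
Imag = 1.0233*(-0.2924) = -0.2992

0.9786 - 0.2992i


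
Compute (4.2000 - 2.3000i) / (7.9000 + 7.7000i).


Conjugate of z2 = 7.9000 - 7.7000i
Numerator: (4.2000 - 2.3000i)(7.9000 - 7.7000i) = 15.4700 - 50.5100i
Denominator: 7.9^2 + 7.7^2 = 121.7
Result = (15.4700 - 50.5100i)/121.7

0.1271 - 0.4150i


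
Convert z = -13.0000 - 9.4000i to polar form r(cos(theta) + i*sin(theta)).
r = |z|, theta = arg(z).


r = sqrt(169+88.36) = sqrt(257.36) = 16.0424
theta = atan2(-9.4, -13) = -144.1302 degrees

r = 16.0424, theta = -144.1302 degrees


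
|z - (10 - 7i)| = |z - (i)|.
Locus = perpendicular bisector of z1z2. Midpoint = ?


Equal distances means the locus is the perpendicular bisector of z1 and z2.
Midpoint = ((10+0)/2, (-7+1)/2) = (5.0000, -3.0000)

Perpendicular bisector through (5.0000, -3.0000)


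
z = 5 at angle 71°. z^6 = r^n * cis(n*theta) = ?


r^6 = 5^6 = 15625
n*theta = 6*71° = 426° = 66° (mod 360)
a = 15625*cos(66°) = 6355.2600
b = 15625*sin(66°) = 14274.1478

15625 cis(66°) = 6355.2600 + 14274.1478i


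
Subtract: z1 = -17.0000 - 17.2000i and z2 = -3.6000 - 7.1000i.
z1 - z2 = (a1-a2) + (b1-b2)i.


Real: -17 + 3.6 = -13.4
Imag: -17.2 + 7.1 = -10.1

-13.4000 - 10.1000i


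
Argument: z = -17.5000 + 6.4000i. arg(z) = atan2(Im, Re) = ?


Re = -17.5, Im = 6.4
arg = atan2(6.4, -17.5) = 159.9118 degrees

arg(z) = 159.9118 degrees


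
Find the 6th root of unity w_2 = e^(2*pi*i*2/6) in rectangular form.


Angle = 360*2/6 = 120°
a = cos(120°) = -0.5000
b = sin(120°) = 0.8660

-0.5000 + 0.8660i


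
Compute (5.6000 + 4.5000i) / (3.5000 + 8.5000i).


Conjugate of z2 = 3.5000 - 8.5000i
Numerator: (5.6000 + 4.5000i)(3.5000 - 8.5000i) = 57.8500 - 31.8500i
Denominator: 3.5^2 + 8.5^2 = 84.5
Result = (57.8500 - 31.8500i)/84.5

0.6846 - 0.3769i


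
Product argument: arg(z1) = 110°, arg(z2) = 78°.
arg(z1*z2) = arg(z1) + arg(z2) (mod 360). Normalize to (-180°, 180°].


arg(z1*z2) = 110° + 78° = 188°
Normalized to (-180°, 180°]: -172°

-172°


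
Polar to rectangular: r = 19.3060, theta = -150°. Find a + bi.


a = 19.3060*cos(-150°) = 19.3060*(-0.866025) = -16.7195
b = 19.3060*sin(-150°) = 19.3060*(-0.5) = -9.6530

-16.7195 - 9.6530i


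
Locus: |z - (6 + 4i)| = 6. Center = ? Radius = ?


|z - z0| = r is a circle with center z0 and radius r.
Center = (6, 4), radius = 6

Circle with center (6, 4) and radius 6


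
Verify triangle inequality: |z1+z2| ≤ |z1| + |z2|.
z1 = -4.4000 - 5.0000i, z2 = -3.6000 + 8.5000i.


|z1| = sqrt((-4.4)^2 + (-5)^2) = sqrt(44.36) = 6.6603
|z2| = sqrt((-3.6)^2 + 8.5^2) = sqrt(85.21) = 9.2309
z1+z2 = -8.0000 + 3.5000i
|z1+z2| = sqrt(76.25) = 8.7321
|z1|+|z2| = 6.6603 + 9.2309 = 15.8912

|z1+z2| = 8.7321 ≤ |z1|+|z2| = 15.8912 (verified)


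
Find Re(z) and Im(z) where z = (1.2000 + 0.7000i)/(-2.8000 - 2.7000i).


Multiply by conjugate: (1.2000 + 0.7000i)(-2.8000 + 2.7000i) / ((-2.8)^2 + (-2.7)^2)
Numerator real = 1.2*(-2.8) + 0.7*(-2.7) = -5.25
Numerator imag = 0.7*(-2.8) - 1.2*(-2.7) = 1.28
Denominator = 15.13
Re(z) = -5.25/15.13 = -0.3470
Im(z) = 1.28/15.13 = 0.0846

Re(z) = -0.3470, Im(z) = 0.0846


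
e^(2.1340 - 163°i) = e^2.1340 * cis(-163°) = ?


e^2.1340 = 8.4486
cos(-163°) = -0.9563
sin(-163°) = -0.29237
Real = 8.4486*(-0.9563) = -8.0794
Imag = 8.4486*(-0.29237) = -2.4701

-8.0794 - 2.4701i


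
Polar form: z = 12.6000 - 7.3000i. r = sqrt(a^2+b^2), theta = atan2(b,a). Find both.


r = sqrt(158.76+53.29) = sqrt(212.05) = 14.5619
theta = atan2(-7.3, 12.6) = -30.0865 degrees

r = 14.5619, theta = -30.0865 degrees


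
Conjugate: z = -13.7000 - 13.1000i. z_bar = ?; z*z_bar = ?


z_bar = -13.7000 + 13.1000i
z*z_bar = (-13.7)^2 + (-13.1)^2 = 187.69 + 171.61 = 359.3

z_bar = -13.7000 + 13.1000i, z*z_bar = 359.3


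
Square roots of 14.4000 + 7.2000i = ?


|z| = sqrt(207.36+51.84) = 16.0997
sqrt((|z|+a)/2) = sqrt((16.0997+14.4)/2) = sqrt(15.2498) = 3.9051
sqrt((|z|-a)/2) = sqrt((16.0997-14.4)/2) = sqrt(0.8498) = 0.9219

±(3.9051 + 0.9219i) i.e. 3.9051 + 0.9219i and -3.9051 - 0.9219i


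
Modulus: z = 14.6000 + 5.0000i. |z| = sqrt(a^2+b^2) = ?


|z| = sqrt(14.6^2 + 5^2) = sqrt(213.16 + 25) = sqrt(238.16) = 15.4324

|z| = 15.4324


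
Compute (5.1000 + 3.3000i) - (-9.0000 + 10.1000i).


Real: 5.1 + 9 = 14.1
Imag: 3.3 - 10.1 = -6.8

14.1000 - 6.8000i


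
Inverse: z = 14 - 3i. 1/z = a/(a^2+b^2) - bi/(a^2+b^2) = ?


|z|^2 = 196+9 = 205
1/z = (14 + 3i)/205

1/z = 0.0683 + 0.0146i


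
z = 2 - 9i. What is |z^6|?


|z| = sqrt(4+81) = sqrt(85) = 9.2195
|z^6| = |z|^6 = (sqrt(85))^6 = 85^3 = 614125

|z^6| = 614125


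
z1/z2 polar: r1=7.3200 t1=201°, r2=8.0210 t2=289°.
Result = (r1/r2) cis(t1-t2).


r = 7.3200 / 8.0210 = 0.9126
theta = 201° - 289° = -88° = 272° (mod 360)

0.9126 cis(272°)


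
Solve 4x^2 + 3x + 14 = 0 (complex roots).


disc = 3^2 - 4*4*14 = 9 - 224 = -215
sqrt(|disc|) = sqrt(215) = 14.6629
Real part = -3/(2*4) = -0.3750
Imag part = 14.6629/(2*4) = 1.8329

-0.3750 ± 1.8329i


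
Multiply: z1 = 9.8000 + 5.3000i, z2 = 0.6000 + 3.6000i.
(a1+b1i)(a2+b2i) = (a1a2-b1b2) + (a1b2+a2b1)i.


Real = 9.8*0.6 - 5.3*3.6 = 5.88 - 19.08 = -13.2
Imag = 9.8*3.6 + 0.6*5.3 = 35.28 + 3.18 = 38.46

-13.2000 + 38.4600i


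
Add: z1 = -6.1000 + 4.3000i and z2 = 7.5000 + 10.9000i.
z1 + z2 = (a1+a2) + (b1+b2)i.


Real: -6.1 + 7.5 = 1.4
Imag: 4.3 + 10.9 = 15.2

1.4000 + 15.2000i


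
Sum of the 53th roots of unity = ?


The sum of all 53th roots of unity is 0.
Geometric series: (1 - w^53)/(1 - w) = (1-1)/(1-w) = 0 since w^53 = 1, w ≠ 1.
Alternatively: coefficient of z^52 in z^53 - 1 is 0.

0


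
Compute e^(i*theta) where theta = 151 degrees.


cos(151°) = -0.8746
sin(151°) = 0.4848

e^(i*151°) = -0.8746 + 0.4848i


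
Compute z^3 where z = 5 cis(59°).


r^3 = 5^3 = 125
n*theta = 3*59° = 177° = 177° (mod 360)
a = 125*cos(177°) = -124.8287
b = 125*sin(177°) = 6.5420

125 cis(177°) = -124.8287 + 6.5420i


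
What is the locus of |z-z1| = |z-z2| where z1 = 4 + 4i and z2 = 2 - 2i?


Equal distances means the locus is the perpendicular bisector of z1 and z2.
Midpoint = ((4+2)/2, (4+(-2))/2) = (3.0000, 1.0000)

Perpendicular bisector through (3.0000, 1.0000)


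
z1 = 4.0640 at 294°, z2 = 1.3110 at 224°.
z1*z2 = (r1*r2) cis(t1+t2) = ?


r = 4.0640 * 1.3110 = 5.3279
theta = 294° + 224° = 518° = 158° (mod 360)

5.3279 cis(158°)


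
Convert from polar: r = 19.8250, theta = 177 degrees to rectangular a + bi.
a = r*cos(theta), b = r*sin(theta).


a = 19.8250*cos(177°) = 19.8250*(-0.99863) = -19.7978
b = 19.8250*sin(177°) = 19.8250*0.05234 = 1.0376

-19.7978 + 1.0376i


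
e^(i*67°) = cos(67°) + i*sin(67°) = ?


cos(67°) = 0.3907
sin(67°) = 0.9205

e^(i*67°) = 0.3907 + 0.9205i


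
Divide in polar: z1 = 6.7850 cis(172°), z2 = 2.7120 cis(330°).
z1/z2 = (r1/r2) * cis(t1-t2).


r = 6.7850 / 2.7120 = 2.5018
theta = 172° - 330° = -158° = 202° (mod 360)

2.5018 cis(202°)


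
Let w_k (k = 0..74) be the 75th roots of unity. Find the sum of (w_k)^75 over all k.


The roots are w_k = w^k with w = e^(2*pi*i/75), and (w^k)^75 = (w^75)^k.
So S = 1 + u + u^2 + ... + u^(74) with u = w^75.
75 = 1*75 + 0, so 75 is a multiple of 75 and u = (w^75)^1 = 1.
Every one of the 75 terms equals 1: S = 75

S = 75


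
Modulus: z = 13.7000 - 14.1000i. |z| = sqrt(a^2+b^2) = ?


|z| = sqrt(13.7^2 + (-14.1)^2) = sqrt(187.69 + 198.81) = sqrt(386.5) = 19.6596

|z| = 19.6596


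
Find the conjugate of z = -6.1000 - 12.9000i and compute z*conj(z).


z_bar = -6.1000 + 12.9000i
z*z_bar = (-6.1)^2 + (-12.9)^2 = 37.21 + 166.41 = 203.62

z_bar = -6.1000 + 12.9000i, z*z_bar = 203.62


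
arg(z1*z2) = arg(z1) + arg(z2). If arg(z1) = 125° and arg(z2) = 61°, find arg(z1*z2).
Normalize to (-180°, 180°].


arg(z1*z2) = 125° + 61° = 186°
Normalized to (-180°, 180°]: -174°

-174°


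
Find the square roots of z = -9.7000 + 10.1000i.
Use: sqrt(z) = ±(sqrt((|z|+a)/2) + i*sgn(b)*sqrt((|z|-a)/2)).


|z| = sqrt(94.09+102.01) = 14.0036
sqrt((|z|+a)/2) = sqrt((14.0036+(-9.7))/2) = sqrt(2.1518) = 1.4669
sqrt((|z|-a)/2) = sqrt((14.0036-(-9.7))/2) = sqrt(11.8518) = 3.4426

±(1.4669 + 3.4426i) i.e. 1.4669 + 3.4426i and -1.4669 - 3.4426i


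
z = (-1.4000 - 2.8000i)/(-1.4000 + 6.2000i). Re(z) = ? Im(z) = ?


Multiply by conjugate: (-1.4000 - 2.8000i)(-1.4000 - 6.2000i) / ((-1.4)^2 + 6.2^2)
Numerator real = -1.4*(-1.4) - (2.8)*6.2 = -15.4
Numerator imag = -2.8*(-1.4) - (-1.4)*6.2 = 12.6
Denominator = 40.4
Re(z) = -15.4/40.4 = -0.3812
Im(z) = 12.6/40.4 = 0.3119

Re(z) = -0.3812, Im(z) = 0.3119


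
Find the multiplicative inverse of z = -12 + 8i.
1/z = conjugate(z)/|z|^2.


|z|^2 = 144+64 = 208
1/z = (-12 - 8i)/208

1/z = -0.0577 - 0.0385i


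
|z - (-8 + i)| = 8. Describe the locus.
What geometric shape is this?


|z - z0| = r is a circle with center z0 and radius r.
Center = (-8, 1), radius = 8

Circle with center (-8, 1) and radius 8


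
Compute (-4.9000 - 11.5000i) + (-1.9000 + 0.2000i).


Real: -4.9 - 1.9 = -6.8
Imag: -11.5 + 0.2 = -11.3

-6.8000 - 11.3000i


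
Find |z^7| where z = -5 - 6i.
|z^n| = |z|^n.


|z| = sqrt(25+36) = sqrt(61) = 7.8102
|z^7| = |z|^7 = (sqrt(61))^7 = 61^3 * sqrt(61) = 226981*sqrt(61)

|z^7| = 226981*sqrt(61) ≈ 1772778.2817


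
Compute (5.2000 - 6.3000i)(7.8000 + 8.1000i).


Real = 5.2*7.8 - (-6.3)*8.1 = 40.56 - (-51.03) = 91.59
Imag = 5.2*8.1 + 7.8*(-6.3) = 42.12 - (49.14) = -7.02

91.5900 - 7.0200i


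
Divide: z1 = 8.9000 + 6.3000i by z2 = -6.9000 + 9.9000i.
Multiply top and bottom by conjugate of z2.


Conjugate of z2 = -6.9000 - 9.9000i
Numerator: (8.9000 + 6.3000i)(-6.9000 - 9.9000i) = 0.9600 - 131.5800i
Denominator: (-6.9)^2 + 9.9^2 = 145.62
Result = (0.9600 - 131.5800i)/145.62

0.0066 - 0.9036i


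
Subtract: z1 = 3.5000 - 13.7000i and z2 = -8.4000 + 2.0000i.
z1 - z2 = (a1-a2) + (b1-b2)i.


Real: 3.5 + 8.4 = 11.9
Imag: -13.7 - 2 = -15.7

11.9000 - 15.7000i


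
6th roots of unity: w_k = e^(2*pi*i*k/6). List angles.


The 6th roots of unity are cis(360k/6°) for k=0..5
Angle step = 360/6 = 60°
Primitive root: cis(60°)
Primitive root = 0.5000 + 0.8660i

6 roots at angles: 0°, 60°, 120°, 180°, 240°, 300°


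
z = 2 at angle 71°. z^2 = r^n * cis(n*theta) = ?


r^2 = 2^2 = 4
n*theta = 2*71° = 142° = 142° (mod 360)
a = 4*cos(142°) = -3.1520
b = 4*sin(142°) = 2.4626

4 cis(142°) = -3.1520 + 2.4626i


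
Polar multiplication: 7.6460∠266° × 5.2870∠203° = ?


r = 7.6460 * 5.2870 = 40.4244
theta = 266° + 203° = 469° = 109° (mod 360)

40.4244 cis(109°)


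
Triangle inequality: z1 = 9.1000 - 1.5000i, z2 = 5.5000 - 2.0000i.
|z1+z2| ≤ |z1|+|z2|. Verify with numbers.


|z1| = sqrt(9.1^2 + (-1.5)^2) = sqrt(85.06) = 9.2228
|z2| = sqrt(5.5^2 + (-2)^2) = sqrt(34.25) = 5.8523
z1+z2 = 14.6000 - 3.5000i
|z1+z2| = sqrt(225.41) = 15.0137
|z1|+|z2| = 9.2228 + 5.8523 = 15.0751

|z1+z2| = 15.0137 ≤ |z1|+|z2| = 15.0751 (verified)


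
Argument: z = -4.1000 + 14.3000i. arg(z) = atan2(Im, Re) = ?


Re = -4.1, Im = 14.3
arg = atan2(14.3, -4.1) = 105.9983 degrees

arg(z) = 105.9983 degrees


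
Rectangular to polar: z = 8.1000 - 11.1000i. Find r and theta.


r = sqrt(65.61+123.21) = sqrt(188.82) = 13.7412
theta = atan2(-11.1, 8.1) = -53.8807 degrees

r = 13.7412, theta = -53.8807 degrees


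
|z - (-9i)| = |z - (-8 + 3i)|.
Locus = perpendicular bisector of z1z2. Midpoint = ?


Equal distances means the locus is the perpendicular bisector of z1 and z2.
Midpoint = ((0+(-8))/2, (-9+3)/2) = (-4.0000, -3.0000)

Perpendicular bisector through (-4.0000, -3.0000)


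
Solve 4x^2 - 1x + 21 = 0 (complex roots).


disc = (-1)^2 - 4*4*21 = 1 - 336 = -335
sqrt(|disc|) = sqrt(335) = 18.3030
Real part = 1/(2*4) = 0.1250
Imag part = 18.3030/(2*4) = 2.2879

0.1250 ± 2.2879i


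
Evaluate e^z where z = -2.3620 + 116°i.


e^-2.3620 = 0.0942
cos(116°) = -0.4384
sin(116°) = 0.8988
Real = 0.0942*(-0.4384) = -0.0413
Imag = 0.0942*0.8988 = 0.0847

-0.0413 + 0.0847i


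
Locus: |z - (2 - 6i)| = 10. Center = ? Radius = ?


|z - z0| = r is a circle with center z0 and radius r.
Center = (2, -6), radius = 10

Circle with center (2, -6) and radius 10


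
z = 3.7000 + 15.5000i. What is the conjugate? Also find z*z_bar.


z_bar = 3.7000 - 15.5000i
z*z_bar = 3.7^2 + 15.5^2 = 13.69 + 240.25 = 253.94

z_bar = 3.7000 - 15.5000i, z*z_bar = 253.94


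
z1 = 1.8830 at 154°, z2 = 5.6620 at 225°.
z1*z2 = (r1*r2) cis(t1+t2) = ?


r = 1.8830 * 5.6620 = 10.6615
theta = 154° + 225° = 379° = 19° (mod 360)

10.6615 cis(19°)


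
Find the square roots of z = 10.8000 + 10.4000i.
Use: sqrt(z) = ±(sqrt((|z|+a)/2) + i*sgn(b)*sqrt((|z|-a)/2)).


|z| = sqrt(116.64+108.16) = 14.9933
sqrt((|z|+a)/2) = sqrt((14.9933+10.8)/2) = sqrt(12.8967) = 3.5912
sqrt((|z|-a)/2) = sqrt((14.9933-10.8)/2) = sqrt(2.0967) = 1.4480

±(3.5912 + 1.4480i) i.e. 3.5912 + 1.4480i and -3.5912 - 1.4480i


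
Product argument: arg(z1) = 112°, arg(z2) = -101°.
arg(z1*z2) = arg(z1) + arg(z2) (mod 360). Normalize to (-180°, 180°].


arg(z1*z2) = 112° - 101° = 11°
Normalized to (-180°, 180°]: 11°

11°


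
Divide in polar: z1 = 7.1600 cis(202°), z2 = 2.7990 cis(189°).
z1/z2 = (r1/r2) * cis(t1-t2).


r = 7.1600 / 2.7990 = 2.5581
theta = 202° - 189° = 13° = 13° (mod 360)

2.5581 cis(13°)


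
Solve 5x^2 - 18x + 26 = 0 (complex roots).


disc = (-18)^2 - 4*5*26 = 324 - 520 = -196
sqrt(|disc|) = sqrt(196) = 14.0000
Real part = 18/(2*5) = 1.8000
Imag part = 14.0000/(2*5) = 1.4000

1.8000 ± 1.4000i


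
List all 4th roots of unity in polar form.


The 4th roots of unity are cis(360k/4°) for k=0..3
Angle step = 360/4 = 90°
Primitive root: cis(90°)
Primitive root = 0 + 1.0000i

4 roots at angles: 0°, 90°, 180°, 270°


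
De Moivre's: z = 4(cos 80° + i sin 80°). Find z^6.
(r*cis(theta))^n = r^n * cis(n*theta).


r^6 = 4^6 = 4096
n*theta = 6*80° = 480° = 120° (mod 360)
a = 4096*cos(120°) = -2048.0000
b = 4096*sin(120°) = 3547.2401

4096 cis(120°) = -2048.0000 + 3547.2401i


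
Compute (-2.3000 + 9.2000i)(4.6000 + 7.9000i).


Real = -2.3*4.6 - 9.2*7.9 = -10.58 - 72.68 = -83.26
Imag = -2.3*7.9 + 4.6*9.2 = -18.17 + 42.32 = 24.15

-83.2600 + 24.1500i


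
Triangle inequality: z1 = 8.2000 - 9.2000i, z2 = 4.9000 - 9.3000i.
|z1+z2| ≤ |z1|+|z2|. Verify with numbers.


|z1| = sqrt(8.2^2 + (-9.2)^2) = sqrt(151.88) = 12.3240
|z2| = sqrt(4.9^2 + (-9.3)^2) = sqrt(110.5) = 10.5119
z1+z2 = 13.1000 - 18.5000i
|z1+z2| = sqrt(513.86) = 22.6685
|z1|+|z2| = 12.3240 + 10.5119 = 22.8359

|z1+z2| = 22.6685 ≤ |z1|+|z2| = 22.8359 (verified)


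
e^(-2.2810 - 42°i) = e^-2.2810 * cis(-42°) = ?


e^-2.2810 = 0.1022
cos(-42°) = 0.7431
sin(-42°) = -0.6691
Real = 0.1022*0.7431 = 0.0759
Imag = 0.1022*(-0.6691) = -0.0684

0.0759 - 0.0684i


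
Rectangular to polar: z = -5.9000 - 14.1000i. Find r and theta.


r = sqrt(34.81+198.81) = sqrt(233.62) = 15.2846
theta = atan2(-14.1, -5.9) = -112.7064 degrees

r = 15.2846, theta = -112.7064 degrees


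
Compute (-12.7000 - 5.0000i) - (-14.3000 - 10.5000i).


Real: -12.7 + 14.3 = 1.6
Imag: -5 + 10.5 = 5.5

1.6000 + 5.5000i


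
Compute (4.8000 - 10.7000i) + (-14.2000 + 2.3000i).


Real: 4.8 - 14.2 = -9.4
Imag: -10.7 + 2.3 = -8.4

-9.4000 - 8.4000i


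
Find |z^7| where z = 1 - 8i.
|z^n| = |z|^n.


|z| = sqrt(1+64) = sqrt(65) = 8.0623
|z^7| = |z|^7 = (sqrt(65))^7 = 65^3 * sqrt(65) = 274625*sqrt(65)

|z^7| = 274625*sqrt(65) ≈ 2214097.5341


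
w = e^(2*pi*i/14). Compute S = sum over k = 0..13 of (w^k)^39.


The roots are w_k = w^k with w = e^(2*pi*i/14), and (w^k)^39 = (w^39)^k.
So S = 1 + u + u^2 + ... + u^(13) with u = w^39.
39 = 2*14 + 11, so 39 is not a multiple of 14: u = (w^14)^2 * w^11 = w^11 ≠ 1 (w is a primitive 14th root), while u^14 = (w^14)^39 = 1.
Geometric series: S = (1 - u^14)/(1 - u) = (1 - 1)/(1 - u) = 0

S = 0


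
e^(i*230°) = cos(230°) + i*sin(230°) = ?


cos(230°) = -0.6428
sin(230°) = -0.7660

e^(i*230°) = -0.6428 - 0.7660i


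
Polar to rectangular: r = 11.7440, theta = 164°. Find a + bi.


a = 11.7440*cos(164°) = 11.7440*(-0.961262) = -11.2891
b = 11.7440*sin(164°) = 11.7440*0.27564 = 3.2371

-11.2891 + 3.2371i


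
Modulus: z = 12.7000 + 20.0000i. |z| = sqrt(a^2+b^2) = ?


|z| = sqrt(12.7^2 + 20^2) = sqrt(161.29 + 400) = sqrt(561.29) = 23.6916

|z| = 23.6916


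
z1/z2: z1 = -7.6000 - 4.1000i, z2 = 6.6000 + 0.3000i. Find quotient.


Conjugate of z2 = 6.6000 - 0.3000i
Numerator: (-7.6000 - 4.1000i)(6.6000 - 0.3000i) = -51.3900 - 24.7800i
Denominator: 6.6^2 + 0.3^2 = 43.65
Result = (-51.3900 - 24.7800i)/43.65

-1.1773 - 0.5677i


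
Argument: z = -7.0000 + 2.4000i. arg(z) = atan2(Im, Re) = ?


Re = -7, Im = 2.4
arg = atan2(2.4, -7) = 161.0754 degrees

arg(z) = 161.0754 degrees


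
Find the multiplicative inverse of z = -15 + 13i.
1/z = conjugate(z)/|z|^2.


|z|^2 = 225+169 = 394
1/z = (-15 - 13i)/394

1/z = -0.0381 - 0.0330i


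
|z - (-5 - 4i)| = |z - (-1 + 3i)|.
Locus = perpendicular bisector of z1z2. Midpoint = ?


Equal distances means the locus is the perpendicular bisector of z1 and z2.
Midpoint = ((-5+(-1))/2, (-4+3)/2) = (-3.0000, -0.5000)

Perpendicular bisector through (-3.0000, -0.5000)


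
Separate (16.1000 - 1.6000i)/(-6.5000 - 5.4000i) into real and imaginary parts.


Multiply by conjugate: (16.1000 - 1.6000i)(-6.5000 + 5.4000i) / ((-6.5)^2 + (-5.4)^2)
Numerator real = 16.1*(-6.5) - (1.6)*(-5.4) = -96.01
Numerator imag = -1.6*(-6.5) - 16.1*(-5.4) = 97.34
Denominator = 71.41
Re(z) = -96.01/71.41 = -1.3445
Im(z) = 97.34/71.41 = 1.3631

Re(z) = -1.3445, Im(z) = 1.3631


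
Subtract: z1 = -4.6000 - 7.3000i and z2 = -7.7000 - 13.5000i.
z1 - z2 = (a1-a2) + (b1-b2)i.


Real: -4.6 + 7.7 = 3.1
Imag: -7.3 + 13.5 = 6.2

3.1000 + 6.2000i


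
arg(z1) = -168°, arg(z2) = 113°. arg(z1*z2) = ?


arg(z1*z2) = -168° + 113° = -55°
Normalized to (-180°, 180°]: -55°

-55°


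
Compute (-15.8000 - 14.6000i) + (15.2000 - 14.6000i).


Real: -15.8 + 15.2 = -0.6
Imag: -14.6 - 14.6 = -29.2

-0.6000 - 29.2000i


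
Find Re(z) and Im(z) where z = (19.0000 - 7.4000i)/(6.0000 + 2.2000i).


Multiply by conjugate: (19.0000 - 7.4000i)(6.0000 - 2.2000i) / (6^2 + 2.2^2)
Numerator real = 19*6 - (7.4)*2.2 = 97.72
Numerator imag = -7.4*6 - 19*2.2 = -86.2
Denominator = 40.84
Re(z) = 97.72/40.84 = 2.3928
Im(z) = -86.2/40.84 = -2.1107

Re(z) = 2.3928, Im(z) = -2.1107


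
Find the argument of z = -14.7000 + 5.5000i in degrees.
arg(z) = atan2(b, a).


Re = -14.7, Im = 5.5
arg = atan2(5.5, -14.7) = 159.4867 degrees

arg(z) = 159.4867 degrees


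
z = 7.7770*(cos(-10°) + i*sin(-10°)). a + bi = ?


a = 7.7770*cos(-10°) = 7.7770*0.9848 = 7.6588
b = 7.7770*sin(-10°) = 7.7770*(-0.17365) = -1.3505

7.6588 - 1.3505i


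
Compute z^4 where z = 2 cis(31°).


r^4 = 2^4 = 16
n*theta = 4*31° = 124° = 124° (mod 360)
a = 16*cos(124°) = -8.9471
b = 16*sin(124°) = 13.2646

16 cis(124°) = -8.9471 + 13.2646i


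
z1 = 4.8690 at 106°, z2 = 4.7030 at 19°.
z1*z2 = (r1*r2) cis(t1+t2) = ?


r = 4.8690 * 4.7030 = 22.8989
theta = 106° + 19° = 125° = 125° (mod 360)

22.8989 cis(125°)


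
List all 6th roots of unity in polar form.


The 6th roots of unity are cis(360k/6°) for k=0..5
Angle step = 360/6 = 60°
Primitive root: cis(60°)
Primitive root = 0.5000 + 0.8660i

6 roots at angles: 0°, 60°, 120°, 180°, 240°, 300°


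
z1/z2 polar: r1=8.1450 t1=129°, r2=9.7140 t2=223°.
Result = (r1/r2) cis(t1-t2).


r = 8.1450 / 9.7140 = 0.8385
theta = 129° - 223° = -94° = 266° (mod 360)

0.8385 cis(266°)


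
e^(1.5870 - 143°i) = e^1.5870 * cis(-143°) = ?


e^1.5870 = 4.8891
cos(-143°) = -0.79864
sin(-143°) = -0.6018
Real = 4.8891*(-0.79864) = -3.9046
Imag = 4.8891*(-0.6018) = -2.9423

-3.9046 - 2.9423i


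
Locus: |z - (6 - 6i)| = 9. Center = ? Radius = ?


|z - z0| = r is a circle with center z0 and radius r.
Center = (6, -6), radius = 9

Circle with center (6, -6) and radius 9


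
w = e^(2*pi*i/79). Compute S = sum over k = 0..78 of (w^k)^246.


The roots are w_k = w^k with w = e^(2*pi*i/79), and (w^k)^246 = (w^246)^k.
So S = 1 + u + u^2 + ... + u^(78) with u = w^246.
246 = 3*79 + 9, so 246 is not a multiple of 79: u = (w^79)^3 * w^9 = w^9 ≠ 1 (w is a primitive 79th root), while u^79 = (w^79)^246 = 1.
Geometric series: S = (1 - u^79)/(1 - u) = (1 - 1)/(1 - u) = 0

S = 0


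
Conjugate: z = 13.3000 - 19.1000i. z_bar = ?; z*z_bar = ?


z_bar = 13.3000 + 19.1000i
z*z_bar = 13.3^2 + (-19.1)^2 = 176.89 + 364.81 = 541.7

z_bar = 13.3000 + 19.1000i, z*z_bar = 541.7


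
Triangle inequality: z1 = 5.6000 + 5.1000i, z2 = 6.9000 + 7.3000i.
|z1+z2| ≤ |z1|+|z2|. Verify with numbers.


|z1| = sqrt(5.6^2 + 5.1^2) = sqrt(57.37) = 7.5743
|z2| = sqrt(6.9^2 + 7.3^2) = sqrt(100.9) = 10.0449
z1+z2 = 12.5000 + 12.4000i
|z1+z2| = sqrt(310.01) = 17.6071
|z1|+|z2| = 7.5743 + 10.0449 = 17.6192

|z1+z2| = 17.6071 ≤ |z1|+|z2| = 17.6192 (verified)


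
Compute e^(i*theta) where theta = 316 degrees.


cos(316°) = 0.7193
sin(316°) = -0.6947

e^(i*316°) = 0.7193 - 0.6947i


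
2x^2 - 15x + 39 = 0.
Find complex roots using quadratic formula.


disc = (-15)^2 - 4*2*39 = 225 - 312 = -87
sqrt(|disc|) = sqrt(87) = 9.3274
Real part = 15/(2*2) = 3.7500
Imag part = 9.3274/(2*2) = 2.3318

3.7500 ± 2.3318i


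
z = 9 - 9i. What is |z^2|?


|z| = sqrt(81+81) = sqrt(162) = 12.7279
|z^2| = |z|^2 = (sqrt(162))^2 = 162

|z^2| = 162


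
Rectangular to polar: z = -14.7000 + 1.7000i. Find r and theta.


r = sqrt(216.09+2.89) = sqrt(218.98) = 14.7980
theta = atan2(1.7, -14.7) = 173.4033 degrees

r = 14.7980, theta = 173.4033 degrees


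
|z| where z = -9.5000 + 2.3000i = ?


|z| = sqrt((-9.5)^2 + 2.3^2) = sqrt(90.25 + 5.29) = sqrt(95.54) = 9.7745

|z| = 9.7745


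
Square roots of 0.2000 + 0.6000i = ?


|z| = sqrt(0.04+0.36) = 0.6325
sqrt((|z|+a)/2) = sqrt((0.6325+0.2)/2) = sqrt(0.4162) = 0.6452
sqrt((|z|-a)/2) = sqrt((0.6325-0.2)/2) = sqrt(0.2162) = 0.4650

±(0.6452 + 0.4650i) i.e. 0.6452 + 0.4650i and -0.6452 - 0.4650i


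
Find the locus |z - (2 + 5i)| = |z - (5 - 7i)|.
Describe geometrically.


Equal distances means the locus is the perpendicular bisector of z1 and z2.
Midpoint = ((2+5)/2, (5+(-7))/2) = (3.5000, -1.0000)

Perpendicular bisector through (3.5000, -1.0000)


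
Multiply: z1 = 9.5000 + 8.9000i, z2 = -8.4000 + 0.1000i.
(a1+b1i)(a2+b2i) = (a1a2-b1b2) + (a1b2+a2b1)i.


Real = 9.5*(-8.4) - 8.9*0.1 = -79.8 - 0.89 = -80.69
Imag = 9.5*0.1 - (8.4)*8.9 = 0.95 - (74.76) = -73.81

-80.6900 - 73.8100i


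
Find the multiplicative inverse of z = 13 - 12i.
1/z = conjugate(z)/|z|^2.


|z|^2 = 169+144 = 313
1/z = (13 + 12i)/313

1/z = 0.0415 + 0.0383i


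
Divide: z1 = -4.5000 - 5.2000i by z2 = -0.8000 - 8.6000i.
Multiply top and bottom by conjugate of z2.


Conjugate of z2 = -0.8000 + 8.6000i
Numerator: (-4.5000 - 5.2000i)(-0.8000 + 8.6000i) = 48.3200 - 34.5400i
Denominator: (-0.8)^2 + (-8.6)^2 = 74.6
Result = (48.3200 - 34.5400i)/74.6

0.6477 - 0.4630i


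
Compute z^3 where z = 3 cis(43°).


r^3 = 3^3 = 27
n*theta = 3*43° = 129° = 129° (mod 360)
a = 27*cos(129°) = -16.9917
b = 27*sin(129°) = 20.9829

27 cis(129°) = -16.9917 + 20.9829i


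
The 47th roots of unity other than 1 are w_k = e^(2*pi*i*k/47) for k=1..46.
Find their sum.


With w = e^(2*pi*i/47), all 47 of the 47th roots of unity w^0 = 1, w, ..., w^(46) sum to 0: 1 + w + ... + w^(46) = (1 - w^47)/(1 - w) = 0 since w^47 = 1, w ≠ 1.
Removing the root 1: w + w^2 + ... + w^(46) = 0 - 1 = -1

Sum = -1


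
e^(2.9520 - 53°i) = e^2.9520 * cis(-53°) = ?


e^2.9520 = 19.1442
cos(-53°) = 0.601815
sin(-53°) = -0.798636
Real = 19.1442*0.601815 = 11.5213
Imag = 19.1442*(-0.798636) = -15.2892

11.5213 - 15.2892i


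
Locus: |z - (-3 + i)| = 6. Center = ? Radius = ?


|z - z0| = r is a circle with center z0 and radius r.
Center = (-3, 1), radius = 6

Circle with center (-3, 1) and radius 6


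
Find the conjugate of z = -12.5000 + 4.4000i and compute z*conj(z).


z_bar = -12.5000 - 4.4000i
z*z_bar = (-12.5)^2 + 4.4^2 = 156.25 + 19.36 = 175.61

z_bar = -12.5000 - 4.4000i, z*z_bar = 175.61


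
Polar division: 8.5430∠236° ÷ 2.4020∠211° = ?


r = 8.5430 / 2.4020 = 3.5566
theta = 236° - 211° = 25° = 25° (mod 360)

3.5566 cis(25°)


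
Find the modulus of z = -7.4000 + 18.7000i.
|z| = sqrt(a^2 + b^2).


|z| = sqrt((-7.4)^2 + 18.7^2) = sqrt(54.76 + 349.69) = sqrt(404.45) = 20.1109

|z| = 20.1109


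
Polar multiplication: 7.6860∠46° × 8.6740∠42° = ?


r = 7.6860 * 8.6740 = 66.6684
theta = 46° + 42° = 88° = 88° (mod 360)

66.6684 cis(88°)


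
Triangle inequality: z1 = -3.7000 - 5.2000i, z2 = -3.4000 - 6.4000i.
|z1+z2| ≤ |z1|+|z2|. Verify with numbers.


|z1| = sqrt((-3.7)^2 + (-5.2)^2) = sqrt(40.73) = 6.3820
|z2| = sqrt((-3.4)^2 + (-6.4)^2) = sqrt(52.52) = 7.2471
z1+z2 = -7.1000 - 11.6000i
|z1+z2| = sqrt(184.97) = 13.6004
|z1|+|z2| = 6.3820 + 7.2471 = 13.6291

|z1+z2| = 13.6004 ≤ |z1|+|z2| = 13.6291 (verified)


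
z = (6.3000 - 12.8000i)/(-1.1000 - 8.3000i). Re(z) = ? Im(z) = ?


Multiply by conjugate: (6.3000 - 12.8000i)(-1.1000 + 8.3000i) / ((-1.1)^2 + (-8.3)^2)
Numerator real = 6.3*(-1.1) - (12.8)*(-8.3) = 99.31
Numerator imag = -12.8*(-1.1) - 6.3*(-8.3) = 66.37
Denominator = 70.1
Re(z) = 99.31/70.1 = 1.4167
Im(z) = 66.37/70.1 = 0.9468

Re(z) = 1.4167, Im(z) = 0.9468


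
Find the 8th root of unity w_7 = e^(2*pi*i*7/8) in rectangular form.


Angle = 360*7/8 = 315°
a = cos(315°) = 0.7071
b = sin(315°) = -0.7071

0.7071 - 0.7071i


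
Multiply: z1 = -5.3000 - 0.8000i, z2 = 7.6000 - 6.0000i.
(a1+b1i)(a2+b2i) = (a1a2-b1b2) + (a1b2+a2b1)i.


Real = -5.3*7.6 - (-0.8)*(-6) = -40.28 - 4.8 = -45.08
Imag = -5.3*(-6) + 7.6*(-0.8) = 31.8 - (6.08) = 25.72

-45.0800 + 25.7200i


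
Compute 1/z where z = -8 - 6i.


|z|^2 = 64+36 = 100
1/z = (-8 + 6i)/100

1/z = -0.0800 + 0.0600i


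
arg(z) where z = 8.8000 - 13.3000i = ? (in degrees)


Re = 8.8, Im = -13.3
arg = atan2(-13.3, 8.8) = -56.5092 degrees

arg(z) = -56.5092 degrees


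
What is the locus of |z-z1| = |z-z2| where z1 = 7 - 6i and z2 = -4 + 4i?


Equal distances means the locus is the perpendicular bisector of z1 and z2.
Midpoint = ((7+(-4))/2, (-6+4)/2) = (1.5000, -1.0000)

Perpendicular bisector through (1.5000, -1.0000)


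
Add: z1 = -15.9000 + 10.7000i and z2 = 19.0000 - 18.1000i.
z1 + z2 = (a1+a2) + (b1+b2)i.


Real: -15.9 + 19 = 3.1
Imag: 10.7 - 18.1 = -7.4

3.1000 - 7.4000i


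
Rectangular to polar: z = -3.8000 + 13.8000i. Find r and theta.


r = sqrt(14.44+190.44) = sqrt(204.88) = 14.3136
theta = atan2(13.8, -3.8) = 105.3955 degrees

r = 14.3136, theta = 105.3955 degrees


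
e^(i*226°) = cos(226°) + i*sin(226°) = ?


cos(226°) = -0.6947
sin(226°) = -0.7193

e^(i*226°) = -0.6947 - 0.7193i


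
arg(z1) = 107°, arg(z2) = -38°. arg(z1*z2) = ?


arg(z1*z2) = 107° - 38° = 69°
Normalized to (-180°, 180°]: 69°

69°


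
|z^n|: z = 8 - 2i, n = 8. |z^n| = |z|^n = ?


|z| = sqrt(64+4) = sqrt(68) = 8.2462
|z^8| = |z|^8 = (sqrt(68))^8 = 68^4 = 21381376

|z^8| = 21381376


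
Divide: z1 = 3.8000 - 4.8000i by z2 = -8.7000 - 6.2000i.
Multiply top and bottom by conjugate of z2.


Conjugate of z2 = -8.7000 + 6.2000i
Numerator: (3.8000 - 4.8000i)(-8.7000 + 6.2000i) = -3.3000 + 65.3200i
Denominator: (-8.7)^2 + (-6.2)^2 = 114.13
Result = (-3.3000 + 65.3200i)/114.13

-0.0289 + 0.5723i


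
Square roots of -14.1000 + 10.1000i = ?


|z| = sqrt(198.81+102.01) = 17.3442
sqrt((|z|+a)/2) = sqrt((17.3442+(-14.1))/2) = sqrt(1.6221) = 1.2736
sqrt((|z|-a)/2) = sqrt((17.3442-(-14.1))/2) = sqrt(15.7221) = 3.9651

±(1.2736 + 3.9651i) i.e. 1.2736 + 3.9651i and -1.2736 - 3.9651i


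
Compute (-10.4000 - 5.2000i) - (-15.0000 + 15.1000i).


Real: -10.4 + 15 = 4.6
Imag: -5.2 - 15.1 = -20.3

4.6000 - 20.3000i


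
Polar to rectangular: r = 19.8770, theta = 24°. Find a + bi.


a = 19.8770*cos(24°) = 19.8770*0.913545 = 18.1585
b = 19.8770*sin(24°) = 19.8770*0.406737 = 8.0847

18.1585 + 8.0847i


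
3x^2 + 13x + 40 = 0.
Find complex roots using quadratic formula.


disc = 13^2 - 4*3*40 = 169 - 480 = -311
sqrt(|disc|) = sqrt(311) = 17.6352
Real part = -13/(2*3) = -2.1667
Imag part = 17.6352/(2*3) = 2.9392

-2.1667 ± 2.9392i


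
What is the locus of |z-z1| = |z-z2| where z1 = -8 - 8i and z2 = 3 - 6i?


Equal distances means the locus is the perpendicular bisector of z1 and z2.
Midpoint = ((-8+3)/2, (-8+(-6))/2) = (-2.5000, -7.0000)

Perpendicular bisector through (-2.5000, -7.0000)


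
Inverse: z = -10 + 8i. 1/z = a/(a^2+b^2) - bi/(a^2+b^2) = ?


|z|^2 = 100+64 = 164
1/z = (-10 - 8i)/164

1/z = -0.0610 - 0.0488i


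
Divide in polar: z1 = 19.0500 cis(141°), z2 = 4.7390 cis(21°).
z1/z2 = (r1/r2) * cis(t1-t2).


r = 19.0500 / 4.7390 = 4.0198
theta = 141° - 21° = 120° = 120° (mod 360)

4.0198 cis(120°)


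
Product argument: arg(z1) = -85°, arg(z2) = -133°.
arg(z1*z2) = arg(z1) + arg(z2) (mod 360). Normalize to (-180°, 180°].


arg(z1*z2) = -85° - 133° = -218°
Normalized to (-180°, 180°]: 142°

142°


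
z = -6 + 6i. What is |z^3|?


|z| = sqrt(36+36) = sqrt(72) = 8.4853
|z^3| = |z|^3 = (sqrt(72))^3 = 72*sqrt(72)

|z^3| = 72*sqrt(72) ≈ 610.9403


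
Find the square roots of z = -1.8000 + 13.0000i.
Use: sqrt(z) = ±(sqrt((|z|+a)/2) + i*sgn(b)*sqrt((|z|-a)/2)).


|z| = sqrt(3.24+169) = 13.1240
sqrt((|z|+a)/2) = sqrt((13.1240+(-1.8))/2) = sqrt(5.6620) = 2.3795
sqrt((|z|-a)/2) = sqrt((13.1240-(-1.8))/2) = sqrt(7.4620) = 2.7317

±(2.3795 + 2.7317i) i.e. 2.3795 + 2.7317i and -2.3795 - 2.7317i


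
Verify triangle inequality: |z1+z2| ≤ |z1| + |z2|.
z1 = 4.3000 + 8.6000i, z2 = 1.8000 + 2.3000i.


|z1| = sqrt(4.3^2 + 8.6^2) = sqrt(92.45) = 9.6151
|z2| = sqrt(1.8^2 + 2.3^2) = sqrt(8.53) = 2.9206
z1+z2 = 6.1000 + 10.9000i
|z1+z2| = sqrt(156.02) = 12.4908
|z1|+|z2| = 9.6151 + 2.9206 = 12.5357

|z1+z2| = 12.4908 ≤ |z1|+|z2| = 12.5357 (verified)


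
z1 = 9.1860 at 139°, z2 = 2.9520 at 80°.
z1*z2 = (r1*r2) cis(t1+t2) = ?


r = 9.1860 * 2.9520 = 27.1171
theta = 139° + 80° = 219° = 219° (mod 360)

27.1171 cis(219°)


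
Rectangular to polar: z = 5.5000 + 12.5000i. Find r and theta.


r = sqrt(30.25+156.25) = sqrt(186.5) = 13.6565
theta = atan2(12.5, 5.5) = 66.2505 degrees

r = 13.6565, theta = 66.2505 degrees


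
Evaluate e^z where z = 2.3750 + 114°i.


e^2.3750 = 10.7510
cos(114°) = -0.406737
sin(114°) = 0.913545
Real = 10.7510*(-0.406737) = -4.3728
Imag = 10.7510*0.913545 = 9.8215

-4.3728 + 9.8215i


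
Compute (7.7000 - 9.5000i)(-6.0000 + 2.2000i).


Real = 7.7*(-6) - (-9.5)*2.2 = -46.2 - (-20.9) = -25.3
Imag = 7.7*2.2 - (6)*(-9.5) = 16.94 + 57 = 73.94

-25.3000 + 73.9400i


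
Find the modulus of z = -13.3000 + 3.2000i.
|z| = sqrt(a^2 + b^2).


|z| = sqrt((-13.3)^2 + 3.2^2) = sqrt(176.89 + 10.24) = sqrt(187.13) = 13.6795

|z| = 13.6795


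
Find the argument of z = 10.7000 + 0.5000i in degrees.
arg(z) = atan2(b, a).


Re = 10.7, Im = 0.5
arg = atan2(0.5, 10.7) = 2.6754 degrees

arg(z) = 2.6754 degrees


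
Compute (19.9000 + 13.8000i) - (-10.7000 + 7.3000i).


Real: 19.9 + 10.7 = 30.6
Imag: 13.8 - 7.3 = 6.5

30.6000 + 6.5000i


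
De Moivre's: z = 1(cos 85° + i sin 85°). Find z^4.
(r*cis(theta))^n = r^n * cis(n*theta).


r^4 = 1^4 = 1
n*theta = 4*85° = 340° = 340° (mod 360)
a = 1*cos(340°) = 0.9397
b = 1*sin(340°) = -0.3420

1 cis(340°) = 0.9397 - 0.3420i


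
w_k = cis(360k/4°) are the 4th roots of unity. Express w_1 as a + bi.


Angle = 360*1/4 = 90°
a = cos(90°) = 0
b = sin(90°) = 1.0000

0 + 1.0000i


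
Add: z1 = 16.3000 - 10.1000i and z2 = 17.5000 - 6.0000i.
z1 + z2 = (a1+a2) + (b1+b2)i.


Real: 16.3 + 17.5 = 33.8
Imag: -10.1 - 6 = -16.1

33.8000 - 16.1000i


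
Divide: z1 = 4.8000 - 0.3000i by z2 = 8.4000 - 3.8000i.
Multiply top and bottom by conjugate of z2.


Conjugate of z2 = 8.4000 + 3.8000i
Numerator: (4.8000 - 0.3000i)(8.4000 + 3.8000i) = 41.4600 + 15.7200i
Denominator: 8.4^2 + (-3.8)^2 = 85
Result = (41.4600 + 15.7200i)/85

0.4878 + 0.1849i


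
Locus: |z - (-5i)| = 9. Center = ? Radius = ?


|z - z0| = r is a circle with center z0 and radius r.
Center = (0, -5), radius = 9

Circle with center (0, -5) and radius 9


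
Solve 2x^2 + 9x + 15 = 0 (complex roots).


disc = 9^2 - 4*2*15 = 81 - 120 = -39
sqrt(|disc|) = sqrt(39) = 6.2450
Real part = -9/(2*2) = -2.2500
Imag part = 6.2450/(2*2) = 1.5612

-2.2500 ± 1.5612i


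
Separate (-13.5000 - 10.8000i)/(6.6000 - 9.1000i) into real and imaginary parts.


Multiply by conjugate: (-13.5000 - 10.8000i)(6.6000 + 9.1000i) / (6.6^2 + (-9.1)^2)
Numerator real = -13.5*6.6 - (10.8)*(-9.1) = 9.18
Numerator imag = -10.8*6.6 - (-13.5)*(-9.1) = -194.13
Denominator = 126.37
Re(z) = 9.18/126.37 = 0.0726
Im(z) = -194.13/126.37 = -1.5362

Re(z) = 0.0726, Im(z) = -1.5362


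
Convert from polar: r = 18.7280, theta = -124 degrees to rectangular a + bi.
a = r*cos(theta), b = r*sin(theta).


a = 18.7280*cos(-124°) = 18.7280*(-0.559193) = -10.4726
b = 18.7280*sin(-124°) = 18.7280*(-0.829038) = -15.5262

-10.4726 - 15.5262i


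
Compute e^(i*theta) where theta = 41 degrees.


cos(41°) = 0.7547
sin(41°) = 0.6561

e^(i*41°) = 0.7547 + 0.6561i


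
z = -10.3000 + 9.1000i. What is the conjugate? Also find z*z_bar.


z_bar = -10.3000 - 9.1000i
z*z_bar = (-10.3)^2 + 9.1^2 = 106.09 + 82.81 = 188.9

z_bar = -10.3000 - 9.1000i, z*z_bar = 188.9
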